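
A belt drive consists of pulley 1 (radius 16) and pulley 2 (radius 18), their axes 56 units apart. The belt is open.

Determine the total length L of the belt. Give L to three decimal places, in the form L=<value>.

L=218.886

open belt: β = asin((r2−r1)/C) = asin(2/56) = 2.0467°
wrap1 = π − 2β = 175.9066°
wrap2 = π + 2β = 184.0934°
tangent length = C·cosβ = 55.9643
L = r1·wrap1 + r2·wrap2 + 2·C·cosβ = 16·3.0701 + 18·3.2130 + 2·55.9643 = 218.8856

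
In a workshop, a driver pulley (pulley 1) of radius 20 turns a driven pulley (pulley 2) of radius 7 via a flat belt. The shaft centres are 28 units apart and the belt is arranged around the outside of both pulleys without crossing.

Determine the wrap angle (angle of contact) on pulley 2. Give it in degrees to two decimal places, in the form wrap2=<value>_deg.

wrap2=124.67_deg

open belt: β = asin((r2−r1)/C) = asin(-13/28) = -27.6640°
wrap1 = π − 2β = 235.3280°
wrap2 = π + 2β = 124.6720°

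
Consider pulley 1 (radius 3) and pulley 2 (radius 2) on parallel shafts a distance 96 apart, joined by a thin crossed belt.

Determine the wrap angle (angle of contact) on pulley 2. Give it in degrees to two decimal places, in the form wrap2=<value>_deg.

crossed belt: β = asin((r1+r2)/C) = asin(5/96) = 2.9855°
wrap1 = wrap2 = π + 2β = 185.9710°

wrap2=185.97_deg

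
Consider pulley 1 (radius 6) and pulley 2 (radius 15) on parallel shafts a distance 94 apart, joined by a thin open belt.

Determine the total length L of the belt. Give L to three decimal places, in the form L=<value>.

L=254.836

open belt: β = asin((r2−r1)/C) = asin(9/94) = 5.4942°
wrap1 = π − 2β = 169.0116°
wrap2 = π + 2β = 190.9884°
tangent length = C·cosβ = 93.5682
L = r1·wrap1 + r2·wrap2 + 2·C·cosβ = 6·2.9498 + 15·3.3334 + 2·93.5682 = 254.8358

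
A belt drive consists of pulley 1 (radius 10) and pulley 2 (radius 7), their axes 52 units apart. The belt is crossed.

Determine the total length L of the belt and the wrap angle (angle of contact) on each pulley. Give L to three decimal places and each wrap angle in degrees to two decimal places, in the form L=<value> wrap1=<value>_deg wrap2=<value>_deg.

crossed belt: β = asin((r1+r2)/C) = asin(17/52) = 19.0821°
wrap1 = wrap2 = π + 2β = 218.1642°
tangent length = C·cosβ = 49.1426
L = (r1+r2)·wrap + 2·C·cosβ = 17·3.8077 + 2·49.1426 = 163.0159

L=163.016 wrap1=218.16_deg wrap2=218.16_deg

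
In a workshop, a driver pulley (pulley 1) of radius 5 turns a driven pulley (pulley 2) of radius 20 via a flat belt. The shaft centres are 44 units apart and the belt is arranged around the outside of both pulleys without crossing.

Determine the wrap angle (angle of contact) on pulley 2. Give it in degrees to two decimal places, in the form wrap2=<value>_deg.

wrap2=219.86_deg

open belt: β = asin((r2−r1)/C) = asin(15/44) = 19.9323°
wrap1 = π − 2β = 140.1355°
wrap2 = π + 2β = 219.8645°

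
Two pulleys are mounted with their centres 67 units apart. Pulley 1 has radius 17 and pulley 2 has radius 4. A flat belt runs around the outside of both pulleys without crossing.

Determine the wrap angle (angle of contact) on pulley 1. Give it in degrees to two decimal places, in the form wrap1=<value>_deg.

wrap1=202.38_deg

open belt: β = asin((r2−r1)/C) = asin(-13/67) = -11.1881°
wrap1 = π − 2β = 202.3761°
wrap2 = π + 2β = 157.6239°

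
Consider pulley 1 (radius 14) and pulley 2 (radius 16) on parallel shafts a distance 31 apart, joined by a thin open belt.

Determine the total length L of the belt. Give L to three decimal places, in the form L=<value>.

L=156.377

open belt: β = asin((r2−r1)/C) = asin(2/31) = 3.6991°
wrap1 = π − 2β = 172.6019°
wrap2 = π + 2β = 187.3981°
tangent length = C·cosβ = 30.9354
L = r1·wrap1 + r2·wrap2 + 2·C·cosβ = 14·3.0125 + 16·3.2707 + 2·30.9354 = 156.3769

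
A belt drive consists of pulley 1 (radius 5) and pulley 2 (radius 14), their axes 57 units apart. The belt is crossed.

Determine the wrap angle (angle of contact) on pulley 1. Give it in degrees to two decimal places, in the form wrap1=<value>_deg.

crossed belt: β = asin((r1+r2)/C) = asin(19/57) = 19.4712°
wrap1 = wrap2 = π + 2β = 218.9424°

wrap1=218.94_deg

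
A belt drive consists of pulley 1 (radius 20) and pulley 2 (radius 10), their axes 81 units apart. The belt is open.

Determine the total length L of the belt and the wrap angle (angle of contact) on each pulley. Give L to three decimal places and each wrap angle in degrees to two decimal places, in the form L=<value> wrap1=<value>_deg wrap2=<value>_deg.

L=257.484 wrap1=194.18_deg wrap2=165.82_deg

open belt: β = asin((r2−r1)/C) = asin(-10/81) = -7.0916°
wrap1 = π − 2β = 194.1833°
wrap2 = π + 2β = 165.8167°
tangent length = C·cosβ = 80.3803
L = r1·wrap1 + r2·wrap2 + 2·C·cosβ = 20·3.3891 + 10·2.8940 + 2·80.3803 = 257.4839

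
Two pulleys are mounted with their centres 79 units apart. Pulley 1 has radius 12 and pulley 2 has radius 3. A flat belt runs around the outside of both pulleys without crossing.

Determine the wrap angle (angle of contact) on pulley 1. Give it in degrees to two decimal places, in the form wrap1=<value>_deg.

wrap1=193.08_deg

open belt: β = asin((r2−r1)/C) = asin(-9/79) = -6.5416°
wrap1 = π − 2β = 193.0831°
wrap2 = π + 2β = 166.9169°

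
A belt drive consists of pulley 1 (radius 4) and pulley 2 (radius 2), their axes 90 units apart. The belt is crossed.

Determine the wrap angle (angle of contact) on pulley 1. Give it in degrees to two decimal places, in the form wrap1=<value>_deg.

wrap1=187.65_deg

crossed belt: β = asin((r1+r2)/C) = asin(6/90) = 3.8226°
wrap1 = wrap2 = π + 2β = 187.6451°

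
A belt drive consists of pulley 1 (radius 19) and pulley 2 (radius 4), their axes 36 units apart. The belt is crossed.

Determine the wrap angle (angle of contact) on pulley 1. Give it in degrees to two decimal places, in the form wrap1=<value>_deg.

wrap1=259.42_deg

crossed belt: β = asin((r1+r2)/C) = asin(23/36) = 39.7090°
wrap1 = wrap2 = π + 2β = 259.4180°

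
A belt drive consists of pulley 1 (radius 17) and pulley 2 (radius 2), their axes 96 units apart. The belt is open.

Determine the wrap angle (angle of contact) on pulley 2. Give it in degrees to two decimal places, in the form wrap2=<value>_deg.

open belt: β = asin((r2−r1)/C) = asin(-15/96) = -8.9893°
wrap1 = π − 2β = 197.9786°
wrap2 = π + 2β = 162.0214°

wrap2=162.02_deg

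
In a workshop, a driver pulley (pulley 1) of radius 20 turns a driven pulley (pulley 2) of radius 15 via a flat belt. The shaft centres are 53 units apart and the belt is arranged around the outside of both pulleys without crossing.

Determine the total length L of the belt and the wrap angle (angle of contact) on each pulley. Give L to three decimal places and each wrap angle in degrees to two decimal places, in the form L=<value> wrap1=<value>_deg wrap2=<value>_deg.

open belt: β = asin((r2−r1)/C) = asin(-5/53) = -5.4133°
wrap1 = π − 2β = 190.8266°
wrap2 = π + 2β = 169.1734°
tangent length = C·cosβ = 52.7636
L = r1·wrap1 + r2·wrap2 + 2·C·cosβ = 20·3.3306 + 15·2.9526 + 2·52.7636 = 216.4278

L=216.428 wrap1=190.83_deg wrap2=169.17_deg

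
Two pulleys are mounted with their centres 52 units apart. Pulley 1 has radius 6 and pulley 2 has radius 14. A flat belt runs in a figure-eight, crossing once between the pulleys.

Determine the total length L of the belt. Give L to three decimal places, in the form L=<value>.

L=174.623

crossed belt: β = asin((r1+r2)/C) = asin(20/52) = 22.6199°
wrap1 = wrap2 = π + 2β = 225.2397°
tangent length = C·cosβ = 48.0000
L = (r1+r2)·wrap + 2·C·cosβ = 20·3.9312 + 2·48.0000 = 174.6235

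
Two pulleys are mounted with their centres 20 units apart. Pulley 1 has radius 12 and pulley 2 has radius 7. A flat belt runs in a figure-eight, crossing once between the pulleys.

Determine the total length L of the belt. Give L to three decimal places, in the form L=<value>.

L=119.803

crossed belt: β = asin((r1+r2)/C) = asin(19/20) = 71.8051°
wrap1 = wrap2 = π + 2β = 323.6103°
tangent length = C·cosβ = 6.2450
L = (r1+r2)·wrap + 2·C·cosβ = 19·5.6481 + 2·6.2450 = 119.8032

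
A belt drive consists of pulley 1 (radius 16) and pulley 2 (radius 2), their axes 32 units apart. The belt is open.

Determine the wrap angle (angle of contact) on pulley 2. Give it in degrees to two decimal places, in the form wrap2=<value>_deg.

wrap2=128.11_deg

open belt: β = asin((r2−r1)/C) = asin(-14/32) = -25.9445°
wrap1 = π − 2β = 231.8890°
wrap2 = π + 2β = 128.1110°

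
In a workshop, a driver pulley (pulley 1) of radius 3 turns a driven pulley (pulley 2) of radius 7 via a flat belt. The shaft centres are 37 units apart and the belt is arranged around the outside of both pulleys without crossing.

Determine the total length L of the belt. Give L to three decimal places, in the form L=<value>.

L=105.849

open belt: β = asin((r2−r1)/C) = asin(4/37) = 6.2063°
wrap1 = π − 2β = 167.5875°
wrap2 = π + 2β = 192.4125°
tangent length = C·cosβ = 36.7831
L = r1·wrap1 + r2·wrap2 + 2·C·cosβ = 3·2.9250 + 7·3.3582 + 2·36.7831 = 105.8488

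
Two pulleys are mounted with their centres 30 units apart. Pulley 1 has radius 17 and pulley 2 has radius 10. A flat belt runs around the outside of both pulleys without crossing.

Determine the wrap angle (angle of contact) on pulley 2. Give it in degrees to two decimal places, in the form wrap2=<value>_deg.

open belt: β = asin((r2−r1)/C) = asin(-7/30) = -13.4934°
wrap1 = π − 2β = 206.9868°
wrap2 = π + 2β = 153.0132°

wrap2=153.01_deg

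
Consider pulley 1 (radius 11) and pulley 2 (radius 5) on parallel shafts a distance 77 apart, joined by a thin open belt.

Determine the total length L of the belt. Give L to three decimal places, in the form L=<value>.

L=204.733

open belt: β = asin((r2−r1)/C) = asin(-6/77) = -4.4691°
wrap1 = π − 2β = 188.9383°
wrap2 = π + 2β = 171.0617°
tangent length = C·cosβ = 76.7659
L = r1·wrap1 + r2·wrap2 + 2·C·cosβ = 11·3.2976 + 5·2.9856 + 2·76.7659 = 204.7333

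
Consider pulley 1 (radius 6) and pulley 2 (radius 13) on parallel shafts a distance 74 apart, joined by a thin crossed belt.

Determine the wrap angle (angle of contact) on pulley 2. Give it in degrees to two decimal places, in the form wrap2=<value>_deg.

wrap2=209.76_deg

crossed belt: β = asin((r1+r2)/C) = asin(19/74) = 14.8777°
wrap1 = wrap2 = π + 2β = 209.7554°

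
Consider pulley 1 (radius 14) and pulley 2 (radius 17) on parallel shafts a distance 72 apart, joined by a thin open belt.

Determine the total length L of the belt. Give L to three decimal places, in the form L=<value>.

L=241.514

open belt: β = asin((r2−r1)/C) = asin(3/72) = 2.3880°
wrap1 = π − 2β = 175.2240°
wrap2 = π + 2β = 184.7760°
tangent length = C·cosβ = 71.9375
L = r1·wrap1 + r2·wrap2 + 2·C·cosβ = 14·3.0582 + 17·3.2250 + 2·71.9375 = 241.5144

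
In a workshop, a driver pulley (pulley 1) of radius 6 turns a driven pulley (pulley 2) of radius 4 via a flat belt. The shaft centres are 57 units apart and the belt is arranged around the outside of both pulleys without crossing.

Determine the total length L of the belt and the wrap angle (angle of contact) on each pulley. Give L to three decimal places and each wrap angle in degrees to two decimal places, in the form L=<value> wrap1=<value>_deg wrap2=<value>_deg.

open belt: β = asin((r2−r1)/C) = asin(-2/57) = -2.0108°
wrap1 = π − 2β = 184.0216°
wrap2 = π + 2β = 175.9784°
tangent length = C·cosβ = 56.9649
L = r1·wrap1 + r2·wrap2 + 2·C·cosβ = 6·3.2118 + 4·3.0714 + 2·56.9649 = 145.4861

L=145.486 wrap1=184.02_deg wrap2=175.98_deg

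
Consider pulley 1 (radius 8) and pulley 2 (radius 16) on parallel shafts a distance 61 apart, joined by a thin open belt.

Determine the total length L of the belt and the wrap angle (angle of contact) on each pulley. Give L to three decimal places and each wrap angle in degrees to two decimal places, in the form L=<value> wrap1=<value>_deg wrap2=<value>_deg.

open belt: β = asin((r2−r1)/C) = asin(8/61) = 7.5359°
wrap1 = π − 2β = 164.9282°
wrap2 = π + 2β = 195.0718°
tangent length = C·cosβ = 60.4731
L = r1·wrap1 + r2·wrap2 + 2·C·cosβ = 8·2.8785 + 16·3.4046 + 2·60.4731 = 198.4489

L=198.449 wrap1=164.93_deg wrap2=195.07_deg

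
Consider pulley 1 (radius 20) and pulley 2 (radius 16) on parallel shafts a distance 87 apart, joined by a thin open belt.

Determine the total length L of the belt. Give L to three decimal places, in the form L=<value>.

open belt: β = asin((r2−r1)/C) = asin(-4/87) = -2.6352°
wrap1 = π − 2β = 185.2704°
wrap2 = π + 2β = 174.7296°
tangent length = C·cosβ = 86.9080
L = r1·wrap1 + r2·wrap2 + 2·C·cosβ = 20·3.2336 + 16·3.0496 + 2·86.9080 = 287.2813

L=287.281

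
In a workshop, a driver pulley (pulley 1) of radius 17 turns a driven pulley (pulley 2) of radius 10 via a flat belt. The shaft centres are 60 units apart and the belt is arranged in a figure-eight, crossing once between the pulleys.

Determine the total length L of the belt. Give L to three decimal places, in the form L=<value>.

crossed belt: β = asin((r1+r2)/C) = asin(27/60) = 26.7437°
wrap1 = wrap2 = π + 2β = 233.4874°
tangent length = C·cosβ = 53.5817
L = (r1+r2)·wrap + 2·C·cosβ = 27·4.0751 + 2·53.5817 = 217.1918

L=217.192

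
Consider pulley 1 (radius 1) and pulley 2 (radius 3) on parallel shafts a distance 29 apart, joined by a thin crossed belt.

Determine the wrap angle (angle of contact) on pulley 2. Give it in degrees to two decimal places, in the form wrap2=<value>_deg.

wrap2=195.86_deg

crossed belt: β = asin((r1+r2)/C) = asin(4/29) = 7.9281°
wrap1 = wrap2 = π + 2β = 195.8563°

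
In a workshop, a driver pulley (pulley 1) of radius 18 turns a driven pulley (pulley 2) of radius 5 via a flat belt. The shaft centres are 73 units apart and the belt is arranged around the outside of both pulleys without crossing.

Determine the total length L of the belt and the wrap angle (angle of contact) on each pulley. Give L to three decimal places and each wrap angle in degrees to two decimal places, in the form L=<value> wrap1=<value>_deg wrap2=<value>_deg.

L=220.578 wrap1=200.52_deg wrap2=159.48_deg

open belt: β = asin((r2−r1)/C) = asin(-13/73) = -10.2581°
wrap1 = π − 2β = 200.5161°
wrap2 = π + 2β = 159.4839°
tangent length = C·cosβ = 71.8331
L = r1·wrap1 + r2·wrap2 + 2·C·cosβ = 18·3.4997 + 5·2.7835 + 2·71.8331 = 220.5779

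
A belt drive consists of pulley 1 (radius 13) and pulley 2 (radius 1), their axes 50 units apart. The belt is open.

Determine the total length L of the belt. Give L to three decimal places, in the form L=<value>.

open belt: β = asin((r2−r1)/C) = asin(-12/50) = -13.8865°
wrap1 = π − 2β = 207.7731°
wrap2 = π + 2β = 152.2269°
tangent length = C·cosβ = 48.5386
L = r1·wrap1 + r2·wrap2 + 2·C·cosβ = 13·3.6263 + 1·2.6569 + 2·48.5386 = 146.8764

L=146.876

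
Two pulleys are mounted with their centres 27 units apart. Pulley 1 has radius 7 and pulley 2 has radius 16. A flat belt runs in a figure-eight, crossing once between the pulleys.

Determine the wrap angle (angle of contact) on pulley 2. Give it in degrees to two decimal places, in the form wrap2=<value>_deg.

crossed belt: β = asin((r1+r2)/C) = asin(23/27) = 58.4137°
wrap1 = wrap2 = π + 2β = 296.8273°

wrap2=296.83_deg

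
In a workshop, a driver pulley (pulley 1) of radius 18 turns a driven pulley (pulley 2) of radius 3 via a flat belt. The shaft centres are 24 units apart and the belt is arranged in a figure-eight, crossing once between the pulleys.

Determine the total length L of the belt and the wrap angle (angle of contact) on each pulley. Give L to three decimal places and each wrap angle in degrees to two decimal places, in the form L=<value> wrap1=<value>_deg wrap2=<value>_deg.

L=133.960 wrap1=302.09_deg wrap2=302.09_deg

crossed belt: β = asin((r1+r2)/C) = asin(21/24) = 61.0450°
wrap1 = wrap2 = π + 2β = 302.0900°
tangent length = C·cosβ = 11.6190
L = (r1+r2)·wrap + 2·C·cosβ = 21·5.2725 + 2·11.6190 = 133.9597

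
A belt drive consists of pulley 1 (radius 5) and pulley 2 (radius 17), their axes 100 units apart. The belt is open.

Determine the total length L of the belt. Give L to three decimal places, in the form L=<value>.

L=270.557

open belt: β = asin((r2−r1)/C) = asin(12/100) = 6.8921°
wrap1 = π − 2β = 166.2158°
wrap2 = π + 2β = 193.7842°
tangent length = C·cosβ = 99.2774
L = r1·wrap1 + r2·wrap2 + 2·C·cosβ = 5·2.9010 + 17·3.3822 + 2·99.2774 = 270.5568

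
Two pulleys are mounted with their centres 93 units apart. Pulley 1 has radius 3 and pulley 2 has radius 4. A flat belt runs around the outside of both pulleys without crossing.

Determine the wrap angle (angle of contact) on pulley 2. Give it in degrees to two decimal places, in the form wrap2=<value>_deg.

wrap2=181.23_deg

open belt: β = asin((r2−r1)/C) = asin(1/93) = 0.6161°
wrap1 = π − 2β = 178.7678°
wrap2 = π + 2β = 181.2322°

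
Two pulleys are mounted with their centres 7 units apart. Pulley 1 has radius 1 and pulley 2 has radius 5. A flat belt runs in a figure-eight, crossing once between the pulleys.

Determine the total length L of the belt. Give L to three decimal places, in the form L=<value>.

crossed belt: β = asin((r1+r2)/C) = asin(6/7) = 58.9973°
wrap1 = wrap2 = π + 2β = 297.9946°
tangent length = C·cosβ = 3.6056
L = (r1+r2)·wrap + 2·C·cosβ = 6·5.2010 + 2·3.6056 = 38.4170

L=38.417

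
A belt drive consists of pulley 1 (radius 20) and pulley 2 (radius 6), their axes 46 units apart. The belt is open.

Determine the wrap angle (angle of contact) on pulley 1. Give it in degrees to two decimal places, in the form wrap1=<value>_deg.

open belt: β = asin((r2−r1)/C) = asin(-14/46) = -17.7189°
wrap1 = π − 2β = 215.4379°
wrap2 = π + 2β = 144.5621°

wrap1=215.44_deg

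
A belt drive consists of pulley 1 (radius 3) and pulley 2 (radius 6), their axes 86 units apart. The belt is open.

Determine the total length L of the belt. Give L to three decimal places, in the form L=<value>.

L=200.379

open belt: β = asin((r2−r1)/C) = asin(3/86) = 1.9991°
wrap1 = π − 2β = 176.0018°
wrap2 = π + 2β = 183.9982°
tangent length = C·cosβ = 85.9477
L = r1·wrap1 + r2·wrap2 + 2·C·cosβ = 3·3.0718 + 6·3.2114 + 2·85.9477 = 200.3790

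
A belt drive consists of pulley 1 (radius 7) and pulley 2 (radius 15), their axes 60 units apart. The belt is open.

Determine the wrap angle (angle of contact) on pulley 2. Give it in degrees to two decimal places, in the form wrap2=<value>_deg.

open belt: β = asin((r2−r1)/C) = asin(8/60) = 7.6623°
wrap1 = π − 2β = 164.6755°
wrap2 = π + 2β = 195.3245°

wrap2=195.32_deg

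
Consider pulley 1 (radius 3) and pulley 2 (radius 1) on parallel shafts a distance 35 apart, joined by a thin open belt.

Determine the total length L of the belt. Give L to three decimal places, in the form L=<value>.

L=82.681

open belt: β = asin((r2−r1)/C) = asin(-2/35) = -3.2758°
wrap1 = π − 2β = 186.5517°
wrap2 = π + 2β = 173.4483°
tangent length = C·cosβ = 34.9428
L = r1·wrap1 + r2·wrap2 + 2·C·cosβ = 3·3.2559 + 1·3.0272 + 2·34.9428 = 82.6807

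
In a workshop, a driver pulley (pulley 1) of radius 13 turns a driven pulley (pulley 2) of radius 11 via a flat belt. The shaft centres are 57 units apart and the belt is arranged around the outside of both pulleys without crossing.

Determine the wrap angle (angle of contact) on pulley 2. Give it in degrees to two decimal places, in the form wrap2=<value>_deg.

wrap2=175.98_deg

open belt: β = asin((r2−r1)/C) = asin(-2/57) = -2.0108°
wrap1 = π − 2β = 184.0216°
wrap2 = π + 2β = 175.9784°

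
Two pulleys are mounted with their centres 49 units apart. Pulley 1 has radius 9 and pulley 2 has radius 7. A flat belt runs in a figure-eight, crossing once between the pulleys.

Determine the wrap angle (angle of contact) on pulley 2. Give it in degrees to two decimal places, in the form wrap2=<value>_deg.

crossed belt: β = asin((r1+r2)/C) = asin(16/49) = 19.0583°
wrap1 = wrap2 = π + 2β = 218.1167°

wrap2=218.12_deg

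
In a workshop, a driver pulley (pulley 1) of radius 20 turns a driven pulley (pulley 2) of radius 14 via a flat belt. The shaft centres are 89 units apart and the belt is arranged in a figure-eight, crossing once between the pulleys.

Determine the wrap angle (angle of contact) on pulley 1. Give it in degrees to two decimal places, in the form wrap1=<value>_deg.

crossed belt: β = asin((r1+r2)/C) = asin(34/89) = 22.4590°
wrap1 = wrap2 = π + 2β = 224.9180°

wrap1=224.92_deg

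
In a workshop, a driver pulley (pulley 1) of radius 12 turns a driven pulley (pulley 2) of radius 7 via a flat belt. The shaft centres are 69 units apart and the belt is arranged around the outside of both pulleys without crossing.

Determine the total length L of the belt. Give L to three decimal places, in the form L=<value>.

L=198.053

open belt: β = asin((r2−r1)/C) = asin(-5/69) = -4.1555°
wrap1 = π − 2β = 188.3110°
wrap2 = π + 2β = 171.6890°
tangent length = C·cosβ = 68.8186
L = r1·wrap1 + r2·wrap2 + 2·C·cosβ = 12·3.2866 + 7·2.9965 + 2·68.8186 = 198.0527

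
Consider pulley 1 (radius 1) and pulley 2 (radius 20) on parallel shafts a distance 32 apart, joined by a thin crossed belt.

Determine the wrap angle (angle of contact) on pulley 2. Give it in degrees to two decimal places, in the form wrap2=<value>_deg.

crossed belt: β = asin((r1+r2)/C) = asin(21/32) = 41.0145°
wrap1 = wrap2 = π + 2β = 262.0290°

wrap2=262.03_deg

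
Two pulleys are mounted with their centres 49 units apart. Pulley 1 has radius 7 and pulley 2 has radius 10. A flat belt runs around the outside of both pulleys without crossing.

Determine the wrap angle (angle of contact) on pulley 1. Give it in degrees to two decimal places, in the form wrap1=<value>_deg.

open belt: β = asin((r2−r1)/C) = asin(3/49) = 3.5101°
wrap1 = π − 2β = 172.9798°
wrap2 = π + 2β = 187.0202°

wrap1=172.98_deg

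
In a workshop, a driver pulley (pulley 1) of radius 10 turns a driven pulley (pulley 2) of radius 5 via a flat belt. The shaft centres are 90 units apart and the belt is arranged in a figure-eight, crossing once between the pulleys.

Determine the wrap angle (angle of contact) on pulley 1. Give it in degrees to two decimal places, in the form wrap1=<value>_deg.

wrap1=199.19_deg

crossed belt: β = asin((r1+r2)/C) = asin(15/90) = 9.5941°
wrap1 = wrap2 = π + 2β = 199.1881°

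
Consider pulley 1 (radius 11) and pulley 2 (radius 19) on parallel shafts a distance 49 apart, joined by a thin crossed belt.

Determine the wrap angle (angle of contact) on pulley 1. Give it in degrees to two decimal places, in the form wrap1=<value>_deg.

wrap1=255.50_deg

crossed belt: β = asin((r1+r2)/C) = asin(30/49) = 37.7520°
wrap1 = wrap2 = π + 2β = 255.5040°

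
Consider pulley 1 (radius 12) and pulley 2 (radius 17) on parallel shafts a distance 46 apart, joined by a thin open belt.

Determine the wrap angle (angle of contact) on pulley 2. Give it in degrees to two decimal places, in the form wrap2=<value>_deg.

open belt: β = asin((r2−r1)/C) = asin(5/46) = 6.2401°
wrap1 = π − 2β = 167.5197°
wrap2 = π + 2β = 192.4803°

wrap2=192.48_deg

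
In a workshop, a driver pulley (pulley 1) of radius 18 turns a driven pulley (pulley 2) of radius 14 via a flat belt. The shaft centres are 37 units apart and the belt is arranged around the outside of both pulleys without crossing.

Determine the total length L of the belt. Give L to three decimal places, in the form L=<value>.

open belt: β = asin((r2−r1)/C) = asin(-4/37) = -6.2063°
wrap1 = π − 2β = 192.4125°
wrap2 = π + 2β = 167.5875°
tangent length = C·cosβ = 36.7831
L = r1·wrap1 + r2·wrap2 + 2·C·cosβ = 18·3.3582 + 14·2.9250 + 2·36.7831 = 174.9638

L=174.964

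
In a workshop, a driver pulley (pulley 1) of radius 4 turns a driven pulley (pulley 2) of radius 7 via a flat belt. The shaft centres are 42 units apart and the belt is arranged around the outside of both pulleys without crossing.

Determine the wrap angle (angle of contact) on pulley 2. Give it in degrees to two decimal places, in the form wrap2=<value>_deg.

wrap2=188.19_deg

open belt: β = asin((r2−r1)/C) = asin(3/42) = 4.0960°
wrap1 = π − 2β = 171.8079°
wrap2 = π + 2β = 188.1921°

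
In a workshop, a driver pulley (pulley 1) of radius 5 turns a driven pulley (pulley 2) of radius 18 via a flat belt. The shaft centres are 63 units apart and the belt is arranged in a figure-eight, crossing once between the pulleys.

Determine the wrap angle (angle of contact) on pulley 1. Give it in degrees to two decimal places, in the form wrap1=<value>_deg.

crossed belt: β = asin((r1+r2)/C) = asin(23/63) = 21.4125°
wrap1 = wrap2 = π + 2β = 222.8249°

wrap1=222.82_deg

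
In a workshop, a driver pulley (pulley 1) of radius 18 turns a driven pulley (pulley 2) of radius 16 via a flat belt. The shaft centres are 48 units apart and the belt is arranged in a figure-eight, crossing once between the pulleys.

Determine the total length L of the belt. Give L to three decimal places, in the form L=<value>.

crossed belt: β = asin((r1+r2)/C) = asin(34/48) = 45.0995°
wrap1 = wrap2 = π + 2β = 270.1989°
tangent length = C·cosβ = 33.8821
L = (r1+r2)·wrap + 2·C·cosβ = 34·4.7159 + 2·33.8821 = 228.1036

L=228.104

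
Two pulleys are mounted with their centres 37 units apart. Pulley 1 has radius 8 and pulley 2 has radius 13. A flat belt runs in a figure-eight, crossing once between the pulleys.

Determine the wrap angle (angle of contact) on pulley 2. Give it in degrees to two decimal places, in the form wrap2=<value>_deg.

crossed belt: β = asin((r1+r2)/C) = asin(21/37) = 34.5808°
wrap1 = wrap2 = π + 2β = 249.1616°

wrap2=249.16_deg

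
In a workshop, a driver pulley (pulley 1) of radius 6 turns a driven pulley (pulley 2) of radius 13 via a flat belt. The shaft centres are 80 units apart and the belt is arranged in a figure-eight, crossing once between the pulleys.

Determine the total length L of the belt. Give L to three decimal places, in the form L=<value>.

crossed belt: β = asin((r1+r2)/C) = asin(19/80) = 13.7390°
wrap1 = wrap2 = π + 2β = 207.4781°
tangent length = C·cosβ = 77.7110
L = (r1+r2)·wrap + 2·C·cosβ = 19·3.6212 + 2·77.7110 = 224.2243

L=224.224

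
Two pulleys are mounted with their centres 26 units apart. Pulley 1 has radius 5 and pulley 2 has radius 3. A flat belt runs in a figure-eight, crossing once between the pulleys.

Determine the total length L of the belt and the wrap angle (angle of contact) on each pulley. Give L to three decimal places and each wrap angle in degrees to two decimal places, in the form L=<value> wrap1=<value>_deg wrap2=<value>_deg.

crossed belt: β = asin((r1+r2)/C) = asin(8/26) = 17.9202°
wrap1 = wrap2 = π + 2β = 215.8404°
tangent length = C·cosβ = 24.7386
L = (r1+r2)·wrap + 2·C·cosβ = 8·3.7671 + 2·24.7386 = 79.6143

L=79.614 wrap1=215.84_deg wrap2=215.84_deg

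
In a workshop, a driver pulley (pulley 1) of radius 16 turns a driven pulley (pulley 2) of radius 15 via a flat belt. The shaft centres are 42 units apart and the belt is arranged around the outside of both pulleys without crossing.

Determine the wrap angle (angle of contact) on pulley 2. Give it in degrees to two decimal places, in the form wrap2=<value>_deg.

open belt: β = asin((r2−r1)/C) = asin(-1/42) = -1.3643°
wrap1 = π − 2β = 182.7286°
wrap2 = π + 2β = 177.2714°

wrap2=177.27_deg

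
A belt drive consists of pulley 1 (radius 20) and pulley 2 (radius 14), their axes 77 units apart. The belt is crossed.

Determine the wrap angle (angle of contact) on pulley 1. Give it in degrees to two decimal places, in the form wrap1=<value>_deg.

wrap1=232.41_deg

crossed belt: β = asin((r1+r2)/C) = asin(34/77) = 26.2034°
wrap1 = wrap2 = π + 2β = 232.4067°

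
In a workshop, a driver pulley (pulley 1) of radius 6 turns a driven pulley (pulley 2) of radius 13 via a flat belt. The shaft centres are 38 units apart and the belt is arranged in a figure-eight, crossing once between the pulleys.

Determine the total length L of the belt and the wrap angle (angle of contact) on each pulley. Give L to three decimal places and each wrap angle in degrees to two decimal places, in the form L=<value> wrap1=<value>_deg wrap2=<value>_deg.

crossed belt: β = asin((r1+r2)/C) = asin(19/38) = 30.0000°
wrap1 = wrap2 = π + 2β = 240.0000°
tangent length = C·cosβ = 32.9090
L = (r1+r2)·wrap + 2·C·cosβ = 19·4.1888 + 2·32.9090 = 145.4049

L=145.405 wrap1=240.00_deg wrap2=240.00_deg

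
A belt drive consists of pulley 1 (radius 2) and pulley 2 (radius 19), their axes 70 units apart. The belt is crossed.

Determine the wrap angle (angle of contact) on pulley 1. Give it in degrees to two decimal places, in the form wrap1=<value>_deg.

crossed belt: β = asin((r1+r2)/C) = asin(21/70) = 17.4576°
wrap1 = wrap2 = π + 2β = 214.9152°

wrap1=214.92_deg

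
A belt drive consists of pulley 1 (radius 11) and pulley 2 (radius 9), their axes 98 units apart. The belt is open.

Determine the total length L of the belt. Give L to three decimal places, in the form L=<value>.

open belt: β = asin((r2−r1)/C) = asin(-2/98) = -1.1694°
wrap1 = π − 2β = 182.3388°
wrap2 = π + 2β = 177.6612°
tangent length = C·cosβ = 97.9796
L = r1·wrap1 + r2·wrap2 + 2·C·cosβ = 11·3.1824 + 9·3.1008 + 2·97.9796 = 258.8727

L=258.873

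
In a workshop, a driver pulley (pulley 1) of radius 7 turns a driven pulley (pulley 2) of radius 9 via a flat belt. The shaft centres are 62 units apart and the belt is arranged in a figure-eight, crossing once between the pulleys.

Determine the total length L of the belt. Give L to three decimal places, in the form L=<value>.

L=178.418

crossed belt: β = asin((r1+r2)/C) = asin(16/62) = 14.9552°
wrap1 = wrap2 = π + 2β = 209.9105°
tangent length = C·cosβ = 59.8999
L = (r1+r2)·wrap + 2·C·cosβ = 16·3.6636 + 2·59.8999 = 178.4179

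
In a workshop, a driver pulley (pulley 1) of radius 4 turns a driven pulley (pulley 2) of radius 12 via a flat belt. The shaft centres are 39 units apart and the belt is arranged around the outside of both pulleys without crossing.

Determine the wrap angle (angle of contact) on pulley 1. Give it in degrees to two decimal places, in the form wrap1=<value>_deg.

open belt: β = asin((r2−r1)/C) = asin(8/39) = 11.8370°
wrap1 = π − 2β = 156.3260°
wrap2 = π + 2β = 203.6740°

wrap1=156.33_deg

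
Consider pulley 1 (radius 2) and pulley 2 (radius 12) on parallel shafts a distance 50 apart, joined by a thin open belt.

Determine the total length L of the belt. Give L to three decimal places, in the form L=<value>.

L=145.989

open belt: β = asin((r2−r1)/C) = asin(10/50) = 11.5370°
wrap1 = π − 2β = 156.9261°
wrap2 = π + 2β = 203.0739°
tangent length = C·cosβ = 48.9898
L = r1·wrap1 + r2·wrap2 + 2·C·cosβ = 2·2.7389 + 12·3.5443 + 2·48.9898 = 145.9890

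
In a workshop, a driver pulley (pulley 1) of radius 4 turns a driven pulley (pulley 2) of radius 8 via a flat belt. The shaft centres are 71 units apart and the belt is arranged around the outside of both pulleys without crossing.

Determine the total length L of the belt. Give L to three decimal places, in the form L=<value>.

open belt: β = asin((r2−r1)/C) = asin(4/71) = 3.2296°
wrap1 = π − 2β = 173.5407°
wrap2 = π + 2β = 186.4593°
tangent length = C·cosβ = 70.8872
L = r1·wrap1 + r2·wrap2 + 2·C·cosβ = 4·3.0289 + 8·3.2543 + 2·70.8872 = 179.9245

L=179.925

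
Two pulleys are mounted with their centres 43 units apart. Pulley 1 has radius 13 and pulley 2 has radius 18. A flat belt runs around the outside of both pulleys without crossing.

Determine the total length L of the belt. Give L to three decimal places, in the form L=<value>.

open belt: β = asin((r2−r1)/C) = asin(5/43) = 6.6774°
wrap1 = π − 2β = 166.6452°
wrap2 = π + 2β = 193.3548°
tangent length = C·cosβ = 42.7083
L = r1·wrap1 + r2·wrap2 + 2·C·cosβ = 13·2.9085 + 18·3.3747 + 2·42.7083 = 183.9714

L=183.971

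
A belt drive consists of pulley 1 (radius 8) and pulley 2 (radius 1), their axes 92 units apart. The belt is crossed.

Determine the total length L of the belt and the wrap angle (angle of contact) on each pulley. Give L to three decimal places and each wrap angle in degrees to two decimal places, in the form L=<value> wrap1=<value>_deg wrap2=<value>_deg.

crossed belt: β = asin((r1+r2)/C) = asin(9/92) = 5.6140°
wrap1 = wrap2 = π + 2β = 191.2280°
tangent length = C·cosβ = 91.5587
L = (r1+r2)·wrap + 2·C·cosβ = 9·3.3376 + 2·91.5587 = 213.1555

L=213.155 wrap1=191.23_deg wrap2=191.23_deg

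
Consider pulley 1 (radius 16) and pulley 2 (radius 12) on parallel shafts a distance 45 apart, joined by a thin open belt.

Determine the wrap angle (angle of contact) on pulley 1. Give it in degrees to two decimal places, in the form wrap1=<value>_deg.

open belt: β = asin((r2−r1)/C) = asin(-4/45) = -5.0997°
wrap1 = π − 2β = 190.1994°
wrap2 = π + 2β = 169.8006°

wrap1=190.20_deg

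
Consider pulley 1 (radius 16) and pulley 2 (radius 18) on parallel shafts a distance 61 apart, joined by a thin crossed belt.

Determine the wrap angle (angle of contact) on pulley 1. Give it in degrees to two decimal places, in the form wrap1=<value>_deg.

wrap1=247.75_deg

crossed belt: β = asin((r1+r2)/C) = asin(34/61) = 33.8746°
wrap1 = wrap2 = π + 2β = 247.7492°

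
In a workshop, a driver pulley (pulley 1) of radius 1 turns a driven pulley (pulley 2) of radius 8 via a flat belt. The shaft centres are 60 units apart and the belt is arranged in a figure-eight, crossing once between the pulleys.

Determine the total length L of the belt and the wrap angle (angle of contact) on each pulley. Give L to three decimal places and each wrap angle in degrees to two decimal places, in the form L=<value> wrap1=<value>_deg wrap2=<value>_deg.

crossed belt: β = asin((r1+r2)/C) = asin(9/60) = 8.6269°
wrap1 = wrap2 = π + 2β = 197.2539°
tangent length = C·cosβ = 59.3212
L = (r1+r2)·wrap + 2·C·cosβ = 9·3.4427 + 2·59.3212 = 149.6269

L=149.627 wrap1=197.25_deg wrap2=197.25_deg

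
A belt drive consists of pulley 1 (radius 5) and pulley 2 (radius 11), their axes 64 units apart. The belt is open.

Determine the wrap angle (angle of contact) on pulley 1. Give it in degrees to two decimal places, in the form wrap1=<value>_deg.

open belt: β = asin((r2−r1)/C) = asin(6/64) = 5.3794°
wrap1 = π − 2β = 169.2412°
wrap2 = π + 2β = 190.7588°

wrap1=169.24_deg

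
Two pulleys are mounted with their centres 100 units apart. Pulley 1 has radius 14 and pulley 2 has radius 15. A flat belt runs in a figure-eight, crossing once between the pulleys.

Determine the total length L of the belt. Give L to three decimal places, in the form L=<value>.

L=299.577

crossed belt: β = asin((r1+r2)/C) = asin(29/100) = 16.8580°
wrap1 = wrap2 = π + 2β = 213.7159°
tangent length = C·cosβ = 95.7027
L = (r1+r2)·wrap + 2·C·cosβ = 29·3.7300 + 2·95.7027 = 299.5767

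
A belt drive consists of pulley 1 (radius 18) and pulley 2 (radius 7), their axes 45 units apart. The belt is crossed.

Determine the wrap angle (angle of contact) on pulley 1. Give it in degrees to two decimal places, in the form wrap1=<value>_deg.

wrap1=247.50_deg

crossed belt: β = asin((r1+r2)/C) = asin(25/45) = 33.7490°
wrap1 = wrap2 = π + 2β = 247.4980°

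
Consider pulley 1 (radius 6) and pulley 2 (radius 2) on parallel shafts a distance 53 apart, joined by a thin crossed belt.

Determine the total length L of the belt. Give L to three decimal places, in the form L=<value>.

crossed belt: β = asin((r1+r2)/C) = asin(8/53) = 8.6816°
wrap1 = wrap2 = π + 2β = 197.3632°
tangent length = C·cosβ = 52.3927
L = (r1+r2)·wrap + 2·C·cosβ = 8·3.4446 + 2·52.3927 = 132.3426

L=132.343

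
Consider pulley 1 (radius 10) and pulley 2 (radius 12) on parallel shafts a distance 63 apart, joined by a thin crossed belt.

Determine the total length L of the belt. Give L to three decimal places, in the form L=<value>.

L=202.879

crossed belt: β = asin((r1+r2)/C) = asin(22/63) = 20.4388°
wrap1 = wrap2 = π + 2β = 220.8776°
tangent length = C·cosβ = 59.0339
L = (r1+r2)·wrap + 2·C·cosβ = 22·3.8550 + 2·59.0339 = 202.8787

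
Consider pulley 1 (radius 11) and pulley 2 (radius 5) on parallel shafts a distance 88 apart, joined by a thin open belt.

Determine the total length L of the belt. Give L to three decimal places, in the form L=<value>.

open belt: β = asin((r2−r1)/C) = asin(-6/88) = -3.9096°
wrap1 = π − 2β = 187.8191°
wrap2 = π + 2β = 172.1809°
tangent length = C·cosβ = 87.7952
L = r1·wrap1 + r2·wrap2 + 2·C·cosβ = 11·3.2781 + 5·3.0051 + 2·87.7952 = 226.6747

L=226.675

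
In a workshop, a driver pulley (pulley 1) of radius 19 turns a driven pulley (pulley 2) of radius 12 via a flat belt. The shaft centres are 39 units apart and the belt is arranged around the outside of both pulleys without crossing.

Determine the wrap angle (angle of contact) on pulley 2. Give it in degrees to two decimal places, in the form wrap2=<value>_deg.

open belt: β = asin((r2−r1)/C) = asin(-7/39) = -10.3399°
wrap1 = π − 2β = 200.6798°
wrap2 = π + 2β = 159.3202°

wrap2=159.32_deg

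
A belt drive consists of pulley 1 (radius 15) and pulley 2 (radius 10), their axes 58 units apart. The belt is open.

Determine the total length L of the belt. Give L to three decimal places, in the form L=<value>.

open belt: β = asin((r2−r1)/C) = asin(-5/58) = -4.9454°
wrap1 = π − 2β = 189.8909°
wrap2 = π + 2β = 170.1091°
tangent length = C·cosβ = 57.7841
L = r1·wrap1 + r2·wrap2 + 2·C·cosβ = 15·3.3142 + 10·2.9690 + 2·57.7841 = 194.9711

L=194.971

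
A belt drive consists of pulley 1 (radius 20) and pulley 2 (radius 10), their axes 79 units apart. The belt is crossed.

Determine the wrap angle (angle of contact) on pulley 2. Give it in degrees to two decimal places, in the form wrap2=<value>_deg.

crossed belt: β = asin((r1+r2)/C) = asin(30/79) = 22.3180°
wrap1 = wrap2 = π + 2β = 224.6360°

wrap2=224.64_deg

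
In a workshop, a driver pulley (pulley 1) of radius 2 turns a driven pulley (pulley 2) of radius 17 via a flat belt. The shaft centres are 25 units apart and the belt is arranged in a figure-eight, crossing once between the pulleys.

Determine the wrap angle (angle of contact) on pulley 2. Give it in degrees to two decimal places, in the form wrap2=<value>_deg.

crossed belt: β = asin((r1+r2)/C) = asin(19/25) = 49.4642°
wrap1 = wrap2 = π + 2β = 278.9284°

wrap2=278.93_deg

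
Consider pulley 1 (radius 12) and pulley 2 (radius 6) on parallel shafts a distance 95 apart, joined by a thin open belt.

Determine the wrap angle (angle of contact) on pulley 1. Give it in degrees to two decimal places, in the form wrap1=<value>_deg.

wrap1=187.24_deg

open belt: β = asin((r2−r1)/C) = asin(-6/95) = -3.6211°
wrap1 = π − 2β = 187.2422°
wrap2 = π + 2β = 172.7578°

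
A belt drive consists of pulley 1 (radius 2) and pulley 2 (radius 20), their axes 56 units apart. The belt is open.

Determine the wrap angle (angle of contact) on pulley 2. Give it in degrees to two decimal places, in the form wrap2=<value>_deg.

wrap2=217.50_deg

open belt: β = asin((r2−r1)/C) = asin(18/56) = 18.7493°
wrap1 = π − 2β = 142.5013°
wrap2 = π + 2β = 217.4987°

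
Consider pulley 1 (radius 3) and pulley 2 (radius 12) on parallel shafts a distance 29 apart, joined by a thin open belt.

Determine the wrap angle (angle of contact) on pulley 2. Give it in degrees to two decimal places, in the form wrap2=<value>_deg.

open belt: β = asin((r2−r1)/C) = asin(9/29) = 18.0800°
wrap1 = π − 2β = 143.8400°
wrap2 = π + 2β = 216.1600°

wrap2=216.16_deg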